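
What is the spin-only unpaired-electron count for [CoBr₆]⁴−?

3 unpaired electrons

Summing ligand charges against the −4 overall charge gives an oxidation state of +2 for cobalt.
Co sits in group 9, so the d-electron count is 9 − 2 = 7.
The spin state decides the count: Bromide is a weak-field ligand for a first-row metal, so the complex is high-spin.
An octahedral high-spin d⁷ ion is t₂g⁵e_g², giving 3 unpaired electrons.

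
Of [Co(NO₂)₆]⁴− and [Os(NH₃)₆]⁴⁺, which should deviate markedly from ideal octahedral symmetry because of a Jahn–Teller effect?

[Co(NO₂)₆]⁴−: Each nitro (N-bound nitrite) is −1; balancing the −4 overall charge requires Co(II). Group 9 minus oxidation state 2 gives a d⁷ configuration. Nitro (N-bound nitrite) is a strong-field ligand (high in the spectrochemical series) for a first-row metal, so the complex is low-spin. The t₂g⁶e_g¹ (low-spin) configuration has an unevenly filled e_g set; the Jahn–Teller theorem predicts a tetragonal distortion (typically axial elongation) to lift the degeneracy.
[Os(NH₃)₆]⁴⁺: Ligand charges: ammonia is neutral. With an overall charge of +4 the osmium centre must be in the +4 oxidation state. Os sits in group 8, so the d-electron count is 8 − 4 = 4. A 5d ion has a large Δₒ and is invariably low-spin. The d⁴ configuration leaves the e_g set evenly filled (or empty) — no strong Jahn–Teller driving force.

[Co(NO₂)₆]⁴−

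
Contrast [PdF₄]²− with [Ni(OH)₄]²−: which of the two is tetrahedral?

[Ni(OH)₄]²−

For [PdF₄]²−: Ligand charges: each fluoride is −1. With an overall charge of −2 the palladium centre must be in the +2 oxidation state. Group 10 minus oxidation state 2 gives a d⁸ configuration. A 4d d⁸ ion has a large crystal-field splitting; square planar leaves the high-energy d_{x²−y²} orbital empty and maximises CFSE. → square planar.
For [Ni(OH)₄]²−: Each hydroxide is −1; balancing the −2 overall charge requires Ni(II). Nickel is a group-10 element; Ni(II) is therefore d⁸. Hydroxide is a weak-field ligand. With weak-field ligands the CFSE gain from square planar is small, so a 3d d⁸ ion takes the sterically preferred tetrahedral geometry. → tetrahedral.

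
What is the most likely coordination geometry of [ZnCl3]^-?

trigonal planar

Summing ligand charges against the −1 overall charge gives an oxidation state of +2 for zinc.
Zinc is a group-12 element; Zn(II) is therefore d¹⁰.
Coordination number: 3.
Three ligands around a d¹⁰ centre minimise repulsion in a trigonal-planar arrangement.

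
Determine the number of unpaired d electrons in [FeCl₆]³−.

5

Summing ligand charges against the −3 overall charge gives an oxidation state of +3 for iron.
Iron is a group-8 element; Fe(III) is therefore d⁵.
The spin state decides the count: Chloride is a weak-field ligand for a first-row metal, so the complex is high-spin.
An octahedral high-spin d⁵ ion is t₂g³e_g², giving 5 unpaired electrons.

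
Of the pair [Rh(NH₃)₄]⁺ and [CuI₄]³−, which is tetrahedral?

[CuI₄]³−

For [Rh(NH₃)₄]⁺: Ligand charges: ammonia is neutral. With an overall charge of +1 the rhodium centre must be in the +1 oxidation state. Rh sits in group 9, so the d-electron count is 9 − 1 = 8. A 4d d⁸ ion has a large crystal-field splitting; square planar leaves the high-energy d_{x²−y²} orbital empty and maximises CFSE. → square planar.
For [CuI₄]³−: Summing ligand charges against the −3 overall charge gives an oxidation state of +1 for copper. Cu sits in group 11, so the d-electron count is 11 − 1 = 10. A d¹⁰ ion has no crystal-field stabilisation preference between square planar and tetrahedral, so four ligands adopt the sterically favoured tetrahedral geometry. → tetrahedral.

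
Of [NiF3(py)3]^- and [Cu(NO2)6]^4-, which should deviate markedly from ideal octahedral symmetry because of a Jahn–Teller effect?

[Cu(NO2)6]^4-

[NiF3(py)3]^-: Ligand charges: each fluoride is −1; pyridine is neutral. With an overall charge of −1 the nickel centre must be in the +2 oxidation state. Ni sits in group 10, so the d-electron count is 10 − 2 = 8. The d⁸ configuration leaves the e_g set evenly filled (or empty) — no strong Jahn–Teller driving force.
[Cu(NO2)6]^4-: Each nitro (N-bound nitrite) is −1; balancing the −4 overall charge requires Cu(II). Group 11 minus oxidation state 2 gives a d⁹ configuration. The t₂g⁶e_g³ configuration has an unevenly filled e_g set; the Jahn–Teller theorem predicts a tetragonal distortion (typically axial elongation) to lift the degeneracy.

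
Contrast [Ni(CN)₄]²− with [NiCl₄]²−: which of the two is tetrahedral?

[NiCl₄]²−

For [Ni(CN)₄]²−: Summing ligand charges against the −2 overall charge gives an oxidation state of +2 for nickel. Ni sits in group 10, so the d-electron count is 10 − 2 = 8. Cyanide is a strong-field ligand (high in the spectrochemical series). A 3d d⁸ ion with strong-field ligands gains enough CFSE to favour square planar over tetrahedral. → square planar.
For [NiCl₄]²−: Each chloride is −1; balancing the −2 overall charge requires Ni(II). Ni sits in group 10, so the d-electron count is 10 − 2 = 8. Chloride is a weak-field ligand. With weak-field ligands the CFSE gain from square planar is small, so a 3d d⁸ ion takes the sterically preferred tetrahedral geometry. → tetrahedral.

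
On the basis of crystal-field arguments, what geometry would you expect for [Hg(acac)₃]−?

Summing ligand charges against the −1 overall charge gives an oxidation state of +2 for mercury.
Mercury is a group-12 element; Hg(II) is therefore d¹⁰.
Counting donor atoms: 3×acetylacetonate (bidentate) → 6 donors. Coordination number = 6.
Six donors around a single metal centre give an octahedral coordination sphere.

octahedral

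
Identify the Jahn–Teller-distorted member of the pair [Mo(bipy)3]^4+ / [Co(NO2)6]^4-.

[Mo(bipy)3]^4+: 2,2′-bipyridine is neutral; balancing the +4 overall charge requires Mo(IV). Mo sits in group 6, so the d-electron count is 6 − 4 = 2. The d² configuration leaves the e_g set evenly filled (or empty) — no strong Jahn–Teller driving force.
[Co(NO2)6]^4-: Summing ligand charges against the −4 overall charge gives an oxidation state of +2 for cobalt. Cobalt is a group-9 element; Co(II) is therefore d⁷. Nitro (N-bound nitrite) is a strong-field ligand (high in the spectrochemical series) for a first-row metal, so the complex is low-spin. The t₂g⁶e_g¹ (low-spin) configuration has an unevenly filled e_g set; the Jahn–Teller theorem predicts a tetragonal distortion (typically axial elongation) to lift the degeneracy.

[Co(NO2)6]^4-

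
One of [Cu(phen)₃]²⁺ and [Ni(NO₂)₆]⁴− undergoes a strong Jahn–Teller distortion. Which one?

[Cu(phen)₃]²⁺: Summing ligand charges against the +2 overall charge gives an oxidation state of +2 for copper. Cu sits in group 11, so the d-electron count is 11 − 2 = 9. The t₂g⁶e_g³ configuration has an unevenly filled e_g set; the Jahn–Teller theorem predicts a tetragonal distortion (typically axial elongation) to lift the degeneracy.
[Ni(NO₂)₆]⁴−: Summing ligand charges against the −4 overall charge gives an oxidation state of +2 for nickel. Nickel is a group-10 element; Ni(II) is therefore d⁸. The d⁸ configuration leaves the e_g set evenly filled (or empty) — no strong Jahn–Teller driving force.

[Cu(phen)₃]²⁺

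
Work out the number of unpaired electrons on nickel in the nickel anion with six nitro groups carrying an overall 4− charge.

Ligand charges: each nitro (N-bound nitrite) is −1. With an overall charge of −4 the nickel centre must be in the +2 oxidation state.
Ni sits in group 10, so the d-electron count is 10 − 2 = 8.
In an octahedral field the d⁸ configuration is t₂g⁶e_g² (only one arrangement possible), giving 2 unpaired electrons.

2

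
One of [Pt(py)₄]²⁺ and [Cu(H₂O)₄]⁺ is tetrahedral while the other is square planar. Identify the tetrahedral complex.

[Cu(H₂O)₄]⁺

For [Pt(py)₄]²⁺: Ligand charges: pyridine is neutral. With an overall charge of +2 the platinum centre must be in the +2 oxidation state. Group 10 minus oxidation state 2 gives a d⁸ configuration. A 5d d⁸ ion has a large crystal-field splitting; square planar leaves the high-energy d_{x²−y²} orbital empty and maximises CFSE. → square planar.
For [Cu(H₂O)₄]⁺: Ligand charges: water is neutral. With an overall charge of +1 the copper centre must be in the +1 oxidation state. Group 11 minus oxidation state 1 gives a d¹⁰ configuration. A d¹⁰ ion has no crystal-field stabilisation preference between square planar and tetrahedral, so four ligands adopt the sterically favoured tetrahedral geometry. → tetrahedral.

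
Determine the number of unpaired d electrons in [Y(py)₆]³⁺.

0

Pyridine is neutral; balancing the +3 overall charge requires Y(III).
Group 3 minus oxidation state 3 gives a d⁰ configuration.
In an octahedral field the d⁰ configuration is t₂g⁰e_g⁰, giving 0 unpaired electrons.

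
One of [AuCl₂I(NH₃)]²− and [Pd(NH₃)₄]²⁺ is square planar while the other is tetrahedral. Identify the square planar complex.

[Pd(NH₃)₄]²⁺

For [AuCl₂I(NH₃)]²−: Summing ligand charges against the −2 overall charge gives an oxidation state of +1 for gold. Gold is a group-11 element; Au(I) is therefore d¹⁰. A d¹⁰ ion has no crystal-field stabilisation preference between square planar and tetrahedral, so four ligands adopt the sterically favoured tetrahedral geometry. → tetrahedral.
For [Pd(NH₃)₄]²⁺: Summing ligand charges against the +2 overall charge gives an oxidation state of +2 for palladium. Pd sits in group 10, so the d-electron count is 10 − 2 = 8. A 4d d⁸ ion has a large crystal-field splitting; square planar leaves the high-energy d_{x²−y²} orbital empty and maximises CFSE. → square planar.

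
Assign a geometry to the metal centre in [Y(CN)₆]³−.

octahedral

Ligand charges: each cyanide is −1. With an overall charge of −3 the yttrium centre must be in the +3 oxidation state.
Yttrium is a group-3 element; Y(III) is therefore d⁰.
With 6 monodentate ligands the coordination number is 6.
Six donors around a single metal centre give an octahedral coordination sphere.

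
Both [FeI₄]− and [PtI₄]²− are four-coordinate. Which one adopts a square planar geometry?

[PtI₄]²−

For [FeI₄]−: Each iodide is −1; balancing the −1 overall charge requires Fe(III). Iron is a group-8 element; Fe(III) is therefore d⁵. A high-spin d⁵ ion has zero CFSE in either geometry, so four ligands adopt the sterically favoured tetrahedral geometry. → tetrahedral.
For [PtI₄]²−: Each iodide is −1; balancing the −2 overall charge requires Pt(II). Pt sits in group 10, so the d-electron count is 10 − 2 = 8. A 5d d⁸ ion has a large crystal-field splitting; square planar leaves the high-energy d_{x²−y²} orbital empty and maximises CFSE. → square planar.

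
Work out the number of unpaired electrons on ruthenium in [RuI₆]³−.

Each iodide is −1; balancing the −3 overall charge requires Ru(III).
Ruthenium is a group-8 element; Ru(III) is therefore d⁵.
The spin state decides the count: a 4d ion has a large Δₒ and is invariably low-spin.
An octahedral low-spin d⁵ ion is t₂g⁵e_g⁰, giving 1 unpaired electron.

1 unpaired electron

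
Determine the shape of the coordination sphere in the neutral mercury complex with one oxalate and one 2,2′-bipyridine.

Each oxalate is −2; 2,2′-bipyridine is neutral; balancing the 0 overall charge requires Hg(II).
Hg sits in group 12, so the d-electron count is 12 − 2 = 10.
Counting donor atoms: 1×oxalate (bidentate) → 2 donors; 1×2,2′-bipyridine (bidentate) → 2 donors. Coordination number = 4.
A d¹⁰ ion has no crystal-field stabilisation preference between square planar and tetrahedral, so four ligands adopt the sterically favoured tetrahedral geometry.

tetrahedral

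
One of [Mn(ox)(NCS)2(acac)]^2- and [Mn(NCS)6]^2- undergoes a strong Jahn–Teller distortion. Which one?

[Mn(ox)(NCS)2(acac)]^2-

[Mn(ox)(NCS)2(acac)]^2-: Summing ligand charges against the −2 overall charge gives an oxidation state of +3 for manganese. Manganese is a group-7 element; Mn(III) is therefore d⁴. Acetylacetonate, isothiocyanate, and oxalate are weak-field ligands for a first-row metal, so the complex is high-spin. The t₂g³e_g¹ (high-spin) configuration has an unevenly filled e_g set; the Jahn–Teller theorem predicts a tetragonal distortion (typically axial elongation) to lift the degeneracy.
[Mn(NCS)6]^2-: Summing ligand charges against the −2 overall charge gives an oxidation state of +4 for manganese. Group 7 minus oxidation state 4 gives a d³ configuration. The d³ configuration leaves the e_g set evenly filled (or empty) — no strong Jahn–Teller driving force.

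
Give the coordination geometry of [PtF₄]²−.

Each fluoride is −1; balancing the −2 overall charge requires Pt(II).
Group 10 minus oxidation state 2 gives a d⁸ configuration.
Coordination number: 4.
A 5d d⁸ ion has a large crystal-field splitting; square planar leaves the high-energy d_{x²−y²} orbital empty and maximises CFSE.

square planar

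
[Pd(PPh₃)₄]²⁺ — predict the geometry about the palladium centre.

square planar

Triphenylphosphine is neutral; balancing the +2 overall charge requires Pd(II).
Group 10 minus oxidation state 2 gives a d⁸ configuration.
With 4 monodentate ligands the coordination number is 4.
A 4d d⁸ ion has a large crystal-field splitting; square planar leaves the high-energy d_{x²−y²} orbital empty and maximises CFSE.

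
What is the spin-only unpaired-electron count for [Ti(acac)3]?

Each acetylacetonate is −1; balancing the 0 overall charge requires Ti(III).
Ti sits in group 4, so the d-electron count is 4 − 3 = 1.
Counting donor atoms: 3×acetylacetonate (bidentate) → 6 donors. Coordination number = 6.
In an octahedral field the d¹ configuration is t₂g¹e_g⁰ (only one arrangement possible), giving 1 unpaired electron.

1 unpaired electron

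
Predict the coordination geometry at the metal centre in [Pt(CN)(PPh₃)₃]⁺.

square planar

Each cyanide is −1; triphenylphosphine is neutral; balancing the +1 overall charge requires Pt(II).
Pt sits in group 10, so the d-electron count is 10 − 2 = 8.
With 4 monodentate ligands the coordination number is 4.
A 5d d⁸ ion has a large crystal-field splitting; square planar leaves the high-energy d_{x²−y²} orbital empty and maximises CFSE.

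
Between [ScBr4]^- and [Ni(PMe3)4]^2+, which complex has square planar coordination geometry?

[Ni(PMe3)4]^2+

For [ScBr4]^-: Each bromide is −1; balancing the −1 overall charge requires Sc(III). Group 3 minus oxidation state 3 gives a d⁰ configuration. A d⁰ ion has no crystal-field stabilisation preference between square planar and tetrahedral, so four ligands adopt the sterically favoured tetrahedral geometry. → tetrahedral.
For [Ni(PMe3)4]^2+: Trimethylphosphine is neutral; balancing the +2 overall charge requires Ni(II). Group 10 minus oxidation state 2 gives a d⁸ configuration. Trimethylphosphine is a strong-field ligand (high in the spectrochemical series). A 3d d⁸ ion with strong-field ligands gains enough CFSE to favour square planar over tetrahedral. → square planar.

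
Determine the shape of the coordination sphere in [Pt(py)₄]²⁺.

Ligand charges: pyridine is neutral. With an overall charge of +2 the platinum centre must be in the +2 oxidation state.
Pt sits in group 10, so the d-electron count is 10 − 2 = 8.
With 4 monodentate ligands the coordination number is 4.
A 5d d⁸ ion has a large crystal-field splitting; square planar leaves the high-energy d_{x²−y²} orbital empty and maximises CFSE.

square planar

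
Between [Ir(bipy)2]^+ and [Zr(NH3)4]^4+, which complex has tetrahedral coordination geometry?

[Zr(NH3)4]^4+

For [Ir(bipy)2]^+: Ligand charges: 2,2′-bipyridine is neutral. With an overall charge of +1 the iridium centre must be in the +1 oxidation state. Ir sits in group 9, so the d-electron count is 9 − 1 = 8. A 5d d⁸ ion has a large crystal-field splitting; square planar leaves the high-energy d_{x²−y²} orbital empty and maximises CFSE. → square planar.
For [Zr(NH3)4]^4+: Summing ligand charges against the +4 overall charge gives an oxidation state of +4 for zirconium. Zirconium is a group-4 element; Zr(IV) is therefore d⁰. A d⁰ ion has no crystal-field stabilisation preference between square planar and tetrahedral, so four ligands adopt the sterically favoured tetrahedral geometry. → tetrahedral.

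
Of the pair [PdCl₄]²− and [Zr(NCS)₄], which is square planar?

For [PdCl₄]²−: Ligand charges: each chloride is −1. With an overall charge of −2 the palladium centre must be in the +2 oxidation state. Palladium is a group-10 element; Pd(II) is therefore d⁸. A 4d d⁸ ion has a large crystal-field splitting; square planar leaves the high-energy d_{x²−y²} orbital empty and maximises CFSE. → square planar.
For [Zr(NCS)₄]: Summing ligand charges against the 0 overall charge gives an oxidation state of +4 for zirconium. Group 4 minus oxidation state 4 gives a d⁰ configuration. A d⁰ ion has no crystal-field stabilisation preference between square planar and tetrahedral, so four ligands adopt the sterically favoured tetrahedral geometry. → tetrahedral.

[PdCl₄]²−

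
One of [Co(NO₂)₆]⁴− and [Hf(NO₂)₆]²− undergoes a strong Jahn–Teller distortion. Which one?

[Co(NO₂)₆]⁴−

[Co(NO₂)₆]⁴−: Summing ligand charges against the −4 overall charge gives an oxidation state of +2 for cobalt. Co sits in group 9, so the d-electron count is 9 − 2 = 7. Nitro (N-bound nitrite) is a strong-field ligand (high in the spectrochemical series) for a first-row metal, so the complex is low-spin. The t₂g⁶e_g¹ (low-spin) configuration has an unevenly filled e_g set; the Jahn–Teller theorem predicts a tetragonal distortion (typically axial elongation) to lift the degeneracy.
[Hf(NO₂)₆]²−: Summing ligand charges against the −2 overall charge gives an oxidation state of +4 for hafnium. Hf sits in group 4, so the d-electron count is 4 − 4 = 0. The d⁰ configuration leaves the e_g set evenly filled (or empty) — no strong Jahn–Teller driving force.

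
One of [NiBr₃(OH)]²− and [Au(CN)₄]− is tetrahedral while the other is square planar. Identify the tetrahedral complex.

[NiBr₃(OH)]²−

For [NiBr₃(OH)]²−: Summing ligand charges against the −2 overall charge gives an oxidation state of +2 for nickel. Ni sits in group 10, so the d-electron count is 10 − 2 = 8. Bromide and hydroxide are weak-field ligands. With weak-field ligands the CFSE gain from square planar is small, so a 3d d⁸ ion takes the sterically preferred tetrahedral geometry. → tetrahedral.
For [Au(CN)₄]−: Each cyanide is −1; balancing the −1 overall charge requires Au(III). Group 11 minus oxidation state 3 gives a d⁸ configuration. A 5d d⁸ ion has a large crystal-field splitting; square planar leaves the high-energy d_{x²−y²} orbital empty and maximises CFSE. → square planar.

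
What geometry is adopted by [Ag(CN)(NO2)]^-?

linear

Summing ligand charges against the −1 overall charge gives an oxidation state of +1 for silver.
Ag sits in group 11, so the d-electron count is 11 − 1 = 10.
With 2 monodentate ligands the coordination number is 2.
A d¹⁰ ion with only two ligands adopts a linear arrangement (sp hybridisation; no CFSE preference).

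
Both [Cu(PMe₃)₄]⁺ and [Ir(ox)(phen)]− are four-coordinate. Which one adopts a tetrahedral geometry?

For [Cu(PMe₃)₄]⁺: Ligand charges: trimethylphosphine is neutral. With an overall charge of +1 the copper centre must be in the +1 oxidation state. Cu sits in group 11, so the d-electron count is 11 − 1 = 10. A d¹⁰ ion has no crystal-field stabilisation preference between square planar and tetrahedral, so four ligands adopt the sterically favoured tetrahedral geometry. → tetrahedral.
For [Ir(ox)(phen)]−: Summing ligand charges against the −1 overall charge gives an oxidation state of +1 for iridium. Group 9 minus oxidation state 1 gives a d⁸ configuration. A 5d d⁸ ion has a large crystal-field splitting; square planar leaves the high-energy d_{x²−y²} orbital empty and maximises CFSE. → square planar.

[Cu(PMe₃)₄]⁺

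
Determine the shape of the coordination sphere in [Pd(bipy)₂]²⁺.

square planar

Ligand charges: 2,2′-bipyridine is neutral. With an overall charge of +2 the palladium centre must be in the +2 oxidation state.
Palladium is a group-10 element; Pd(II) is therefore d⁸.
Counting donor atoms: 2×2,2′-bipyridine (bidentate) → 4 donors. Coordination number = 4.
A 4d d⁸ ion has a large crystal-field splitting; square planar leaves the high-energy d_{x²−y²} orbital empty and maximises CFSE.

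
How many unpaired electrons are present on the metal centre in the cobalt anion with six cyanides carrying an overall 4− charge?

Each cyanide is −1; balancing the −4 overall charge requires Co(II).
Co sits in group 9, so the d-electron count is 9 − 2 = 7.
The spin state decides the count: Cyanide is a strong-field ligand (high in the spectrochemical series) for a first-row metal, so the complex is low-spin.
An octahedral low-spin d⁷ ion is t₂g⁶e_g¹, giving 1 unpaired electron.

1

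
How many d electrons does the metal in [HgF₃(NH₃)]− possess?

d10

Each fluoride is −1; ammonia is neutral; balancing the −1 overall charge requires Hg(II).
Hg sits in group 12, so the d-electron count is 12 − 2 = 10.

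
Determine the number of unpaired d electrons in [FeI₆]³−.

Ligand charges: each iodide is −1. With an overall charge of −3 the iron centre must be in the +3 oxidation state.
Iron is a group-8 element; Fe(III) is therefore d⁵.
The spin state decides the count: Iodide is a weak-field ligand for a first-row metal, so the complex is high-spin.
An octahedral high-spin d⁵ ion is t₂g³e_g², giving 5 unpaired electrons.

5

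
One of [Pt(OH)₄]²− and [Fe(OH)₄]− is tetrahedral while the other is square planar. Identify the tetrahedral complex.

For [Pt(OH)₄]²−: Summing ligand charges against the −2 overall charge gives an oxidation state of +2 for platinum. Group 10 minus oxidation state 2 gives a d⁸ configuration. A 5d d⁸ ion has a large crystal-field splitting; square planar leaves the high-energy d_{x²−y²} orbital empty and maximises CFSE. → square planar.
For [Fe(OH)₄]−: Ligand charges: each hydroxide is −1. With an overall charge of −1 the iron centre must be in the +3 oxidation state. Iron is a group-8 element; Fe(III) is therefore d⁵. A high-spin d⁵ ion has zero CFSE in either geometry, so four ligands adopt the sterically favoured tetrahedral geometry. → tetrahedral.

[Fe(OH)₄]−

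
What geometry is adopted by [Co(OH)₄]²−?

tetrahedral

Each hydroxide is −1; balancing the −2 overall charge requires Co(II).
Co sits in group 9, so the d-electron count is 9 − 2 = 7.
Coordination number: 4.
Hydroxide is a weak-field ligand.
For a high-spin 3d d⁷ ion with weak-field ligands the small Δₜ gives little square-planar CFSE advantage, so four ligands adopt the sterically favoured tetrahedral geometry.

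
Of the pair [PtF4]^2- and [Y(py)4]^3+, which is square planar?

For [PtF4]^2-: Summing ligand charges against the −2 overall charge gives an oxidation state of +2 for platinum. Platinum is a group-10 element; Pt(II) is therefore d⁸. A 5d d⁸ ion has a large crystal-field splitting; square planar leaves the high-energy d_{x²−y²} orbital empty and maximises CFSE. → square planar.
For [Y(py)4]^3+: Summing ligand charges against the +3 overall charge gives an oxidation state of +3 for yttrium. Y sits in group 3, so the d-electron count is 3 − 3 = 0. A d⁰ ion has no crystal-field stabilisation preference between square planar and tetrahedral, so four ligands adopt the sterically favoured tetrahedral geometry. → tetrahedral.

[PtF4]^2-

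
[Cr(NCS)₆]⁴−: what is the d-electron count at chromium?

Summing ligand charges against the −4 overall charge gives an oxidation state of +2 for chromium.
Group 6 minus oxidation state 2 gives a d⁴ configuration.

d4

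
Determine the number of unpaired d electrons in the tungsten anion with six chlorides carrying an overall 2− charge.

2

Each chloride is −1; balancing the −2 overall charge requires W(IV).
Tungsten is a group-6 element; W(IV) is therefore d².
In an octahedral field the d² configuration is t₂g²e_g⁰ (only one arrangement possible), giving 2 unpaired electrons.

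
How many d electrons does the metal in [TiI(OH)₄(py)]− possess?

Each iodide is −1; each hydroxide is −1; pyridine is neutral; balancing the −1 overall charge requires Ti(IV).
Ti sits in group 4, so the d-electron count is 4 − 4 = 0.

d0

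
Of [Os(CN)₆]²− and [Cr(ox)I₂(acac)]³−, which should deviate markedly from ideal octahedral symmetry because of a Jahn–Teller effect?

[Os(CN)₆]²−: Each cyanide is −1; balancing the −2 overall charge requires Os(IV). Group 8 minus oxidation state 4 gives a d⁴ configuration. A 5d ion has a large Δₒ and is invariably low-spin. The d⁴ configuration leaves the e_g set evenly filled (or empty) — no strong Jahn–Teller driving force.
[Cr(ox)I₂(acac)]³−: Summing ligand charges against the −3 overall charge gives an oxidation state of +2 for chromium. Chromium is a group-6 element; Cr(II) is therefore d⁴. Acetylacetonate, iodide, and oxalate are weak-field ligands for a first-row metal, so the complex is high-spin. The t₂g³e_g¹ (high-spin) configuration has an unevenly filled e_g set; the Jahn–Teller theorem predicts a tetragonal distortion (typically axial elongation) to lift the degeneracy.

[Cr(ox)I₂(acac)]³−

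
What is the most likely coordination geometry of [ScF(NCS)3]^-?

Each fluoride is −1; each isothiocyanate is −1; balancing the −1 overall charge requires Sc(III).
Group 3 minus oxidation state 3 gives a d⁰ configuration.
With 4 monodentate ligands the coordination number is 4.
A d⁰ ion has no crystal-field stabilisation preference between square planar and tetrahedral, so four ligands adopt the sterically favoured tetrahedral geometry.

tetrahedral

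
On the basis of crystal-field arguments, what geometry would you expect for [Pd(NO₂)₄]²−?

Each nitro (N-bound nitrite) is −1; balancing the −2 overall charge requires Pd(II).
Pd sits in group 10, so the d-electron count is 10 − 2 = 8.
Coordination number: 4.
A 4d d⁸ ion has a large crystal-field splitting; square planar leaves the high-energy d_{x²−y²} orbital empty and maximises CFSE.

square planar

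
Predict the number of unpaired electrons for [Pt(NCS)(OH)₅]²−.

Each isothiocyanate is −1; each hydroxide is −1; balancing the −2 overall charge requires Pt(IV).
Group 10 minus oxidation state 4 gives a d⁶ configuration.
The spin state decides the count: a 5d ion has a large Δₒ and is invariably low-spin.
An octahedral low-spin d⁶ ion is t₂g⁶e_g⁰, giving 0 unpaired electrons.

0 unpaired electrons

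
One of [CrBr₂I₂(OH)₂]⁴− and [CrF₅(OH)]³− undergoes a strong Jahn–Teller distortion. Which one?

[CrBr₂I₂(OH)₂]⁴−: Ligand charges: each bromide is −1; each iodide is −1; each hydroxide is −1. With an overall charge of −4 the chromium centre must be in the +2 oxidation state. Chromium is a group-6 element; Cr(II) is therefore d⁴. Bromide, hydroxide, and iodide are weak-field ligands for a first-row metal, so the complex is high-spin. The t₂g³e_g¹ (high-spin) configuration has an unevenly filled e_g set; the Jahn–Teller theorem predicts a tetragonal distortion (typically axial elongation) to lift the degeneracy.
[CrF₅(OH)]³−: Summing ligand charges against the −3 overall charge gives an oxidation state of +3 for chromium. Chromium is a group-6 element; Cr(III) is therefore d³. The d³ configuration leaves the e_g set evenly filled (or empty) — no strong Jahn–Teller driving force.

[CrBr₂I₂(OH)₂]⁴−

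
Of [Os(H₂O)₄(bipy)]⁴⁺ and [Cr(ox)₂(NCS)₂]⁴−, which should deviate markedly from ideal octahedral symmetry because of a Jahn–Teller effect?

[Os(H₂O)₄(bipy)]⁴⁺: Summing ligand charges against the +4 overall charge gives an oxidation state of +4 for osmium. Group 8 minus oxidation state 4 gives a d⁴ configuration. A 5d ion has a large Δₒ and is invariably low-spin. The d⁴ configuration leaves the e_g set evenly filled (or empty) — no strong Jahn–Teller driving force.
[Cr(ox)₂(NCS)₂]⁴−: Each oxalate is −2; each isothiocyanate is −1; balancing the −4 overall charge requires Cr(II). Group 6 minus oxidation state 2 gives a d⁴ configuration. Isothiocyanate and oxalate are weak-field ligands for a first-row metal, so the complex is high-spin. The t₂g³e_g¹ (high-spin) configuration has an unevenly filled e_g set; the Jahn–Teller theorem predicts a tetragonal distortion (typically axial elongation) to lift the degeneracy.

[Cr(ox)₂(NCS)₂]⁴−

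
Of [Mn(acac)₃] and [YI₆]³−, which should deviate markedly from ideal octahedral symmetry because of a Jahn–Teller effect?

[Mn(acac)₃]

[Mn(acac)₃]: Each acetylacetonate is −1; balancing the 0 overall charge requires Mn(III). Manganese is a group-7 element; Mn(III) is therefore d⁴. Acetylacetonate is a weak-field ligand for a first-row metal, so the complex is high-spin. The t₂g³e_g¹ (high-spin) configuration has an unevenly filled e_g set; the Jahn–Teller theorem predicts a tetragonal distortion (typically axial elongation) to lift the degeneracy.
[YI₆]³−: Summing ligand charges against the −3 overall charge gives an oxidation state of +3 for yttrium. Yttrium is a group-3 element; Y(III) is therefore d⁰. The d⁰ configuration leaves the e_g set evenly filled (or empty) — no strong Jahn–Teller driving force.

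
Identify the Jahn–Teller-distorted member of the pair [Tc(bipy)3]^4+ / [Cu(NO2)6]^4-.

[Tc(bipy)3]^4+: Ligand charges: 2,2′-bipyridine is neutral. With an overall charge of +4 the technetium centre must be in the +4 oxidation state. Tc sits in group 7, so the d-electron count is 7 − 4 = 3. The d³ configuration leaves the e_g set evenly filled (or empty) — no strong Jahn–Teller driving force.
[Cu(NO2)6]^4-: Each nitro (N-bound nitrite) is −1; balancing the −4 overall charge requires Cu(II). Group 11 minus oxidation state 2 gives a d⁹ configuration. The t₂g⁶e_g³ configuration has an unevenly filled e_g set; the Jahn–Teller theorem predicts a tetragonal distortion (typically axial elongation) to lift the degeneracy.

[Cu(NO2)6]^4-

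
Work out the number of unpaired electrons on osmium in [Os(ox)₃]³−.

Summing ligand charges against the −3 overall charge gives an oxidation state of +3 for osmium.
Os sits in group 8, so the d-electron count is 8 − 3 = 5.
Counting donor atoms: 3×oxalate (bidentate) → 6 donors. Coordination number = 6.
The spin state decides the count: a 5d ion has a large Δₒ and is invariably low-spin.
An octahedral low-spin d⁵ ion is t₂g⁵e_g⁰, giving 1 unpaired electron.

1 unpaired electron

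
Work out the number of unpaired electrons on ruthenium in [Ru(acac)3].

Summing ligand charges against the 0 overall charge gives an oxidation state of +3 for ruthenium.
Ru sits in group 8, so the d-electron count is 8 − 3 = 5.
Counting donor atoms: 3×acetylacetonate (bidentate) → 6 donors. Coordination number = 6.
The spin state decides the count: a 4d ion has a large Δₒ and is invariably low-spin.
An octahedral low-spin d⁵ ion is t₂g⁵e_g⁰, giving 1 unpaired electron.

1 unpaired electron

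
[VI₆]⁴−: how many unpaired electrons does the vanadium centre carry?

3 unpaired electrons

Each iodide is −1; balancing the −4 overall charge requires V(II).
Group 5 minus oxidation state 2 gives a d³ configuration.
In an octahedral field the d³ configuration is t₂g³e_g⁰ (only one arrangement possible), giving 3 unpaired electrons.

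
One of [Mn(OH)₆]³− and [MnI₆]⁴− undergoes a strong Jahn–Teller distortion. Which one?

[Mn(OH)₆]³−: Ligand charges: each hydroxide is −1. With an overall charge of −3 the manganese centre must be in the +3 oxidation state. Manganese is a group-7 element; Mn(III) is therefore d⁴. Hydroxide is a weak-field ligand for a first-row metal, so the complex is high-spin. The t₂g³e_g¹ (high-spin) configuration has an unevenly filled e_g set; the Jahn–Teller theorem predicts a tetragonal distortion (typically axial elongation) to lift the degeneracy.
[MnI₆]⁴−: Summing ligand charges against the −4 overall charge gives an oxidation state of +2 for manganese. Group 7 minus oxidation state 2 gives a d⁵ configuration. Iodide is a weak-field ligand for a first-row metal, so the complex is high-spin. The d⁵ configuration leaves the e_g set evenly filled (or empty) — no strong Jahn–Teller driving force.

[Mn(OH)₆]³−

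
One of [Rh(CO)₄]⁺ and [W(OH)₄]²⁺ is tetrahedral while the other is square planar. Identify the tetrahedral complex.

[W(OH)₄]²⁺

For [Rh(CO)₄]⁺: Carbonyl is neutral; balancing the +1 overall charge requires Rh(I). Group 9 minus oxidation state 1 gives a d⁸ configuration. A 4d d⁸ ion has a large crystal-field splitting; square planar leaves the high-energy d_{x²−y²} orbital empty and maximises CFSE. → square planar.
For [W(OH)₄]²⁺: Summing ligand charges against the +2 overall charge gives an oxidation state of +6 for tungsten. Group 6 minus oxidation state 6 gives a d⁰ configuration. A d⁰ ion has no crystal-field stabilisation preference between square planar and tetrahedral, so four ligands adopt the sterically favoured tetrahedral geometry. → tetrahedral.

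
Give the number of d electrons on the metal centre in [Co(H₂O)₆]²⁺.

Ligand charges: water is neutral. With an overall charge of +2 the cobalt centre must be in the +2 oxidation state.
Co sits in group 9, so the d-electron count is 9 − 2 = 7.

d⁷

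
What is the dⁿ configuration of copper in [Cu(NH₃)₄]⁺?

Summing ligand charges against the +1 overall charge gives an oxidation state of +1 for copper.
Cu sits in group 11, so the d-electron count is 11 − 1 = 10.

d10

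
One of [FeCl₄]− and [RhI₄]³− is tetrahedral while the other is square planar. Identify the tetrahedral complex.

For [FeCl₄]−: Summing ligand charges against the −1 overall charge gives an oxidation state of +3 for iron. Iron is a group-8 element; Fe(III) is therefore d⁵. A high-spin d⁵ ion has zero CFSE in either geometry, so four ligands adopt the sterically favoured tetrahedral geometry. → tetrahedral.
For [RhI₄]³−: Ligand charges: each iodide is −1. With an overall charge of −3 the rhodium centre must be in the +1 oxidation state. Rhodium is a group-9 element; Rh(I) is therefore d⁸. A 4d d⁸ ion has a large crystal-field splitting; square planar leaves the high-energy d_{x²−y²} orbital empty and maximises CFSE. → square planar.

[FeCl₄]−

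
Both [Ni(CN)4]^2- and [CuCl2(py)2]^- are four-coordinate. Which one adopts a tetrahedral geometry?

[CuCl2(py)2]^-

For [Ni(CN)4]^2-: Summing ligand charges against the −2 overall charge gives an oxidation state of +2 for nickel. Group 10 minus oxidation state 2 gives a d⁸ configuration. Cyanide is a strong-field ligand (high in the spectrochemical series). A 3d d⁸ ion with strong-field ligands gains enough CFSE to favour square planar over tetrahedral. → square planar.
For [CuCl2(py)2]^-: Each chloride is −1; pyridine is neutral; balancing the −1 overall charge requires Cu(I). Group 11 minus oxidation state 1 gives a d¹⁰ configuration. A d¹⁰ ion has no crystal-field stabilisation preference between square planar and tetrahedral, so four ligands adopt the sterically favoured tetrahedral geometry. → tetrahedral.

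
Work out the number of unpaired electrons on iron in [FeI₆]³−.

Each iodide is −1; balancing the −3 overall charge requires Fe(III).
Iron is a group-8 element; Fe(III) is therefore d⁵.
The spin state decides the count: Iodide is a weak-field ligand for a first-row metal, so the complex is high-spin.
An octahedral high-spin d⁵ ion is t₂g³e_g², giving 5 unpaired electrons.

5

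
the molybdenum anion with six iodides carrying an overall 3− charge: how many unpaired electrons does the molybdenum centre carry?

3 unpaired electrons

Each iodide is −1; balancing the −3 overall charge requires Mo(III).
Mo sits in group 6, so the d-electron count is 6 − 3 = 3.
In an octahedral field the d³ configuration is t₂g³e_g⁰ (only one arrangement possible), giving 3 unpaired electrons.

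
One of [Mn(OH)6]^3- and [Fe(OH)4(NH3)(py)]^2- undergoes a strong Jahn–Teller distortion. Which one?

[Mn(OH)6]^3-

[Mn(OH)6]^3-: Ligand charges: each hydroxide is −1. With an overall charge of −3 the manganese centre must be in the +3 oxidation state. Mn sits in group 7, so the d-electron count is 7 − 3 = 4. Hydroxide is a weak-field ligand for a first-row metal, so the complex is high-spin. The t₂g³e_g¹ (high-spin) configuration has an unevenly filled e_g set; the Jahn–Teller theorem predicts a tetragonal distortion (typically axial elongation) to lift the degeneracy.
[Fe(OH)4(NH3)(py)]^2-: Summing ligand charges against the −2 overall charge gives an oxidation state of +2 for iron. Fe sits in group 8, so the d-electron count is 8 − 2 = 6. Hydroxide is a weak-field ligand for a first-row metal, so the complex is high-spin. The d⁶ configuration leaves the e_g set evenly filled (or empty) — no strong Jahn–Teller driving force.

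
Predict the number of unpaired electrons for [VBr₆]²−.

Ligand charges: each bromide is −1. With an overall charge of −2 the vanadium centre must be in the +4 oxidation state.
V sits in group 5, so the d-electron count is 5 − 4 = 1.
In an octahedral field the d¹ configuration is t₂g¹e_g⁰ (only one arrangement possible), giving 1 unpaired electron.

1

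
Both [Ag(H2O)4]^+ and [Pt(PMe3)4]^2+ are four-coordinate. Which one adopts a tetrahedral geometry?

For [Ag(H2O)4]^+: Ligand charges: water is neutral. With an overall charge of +1 the silver centre must be in the +1 oxidation state. Group 11 minus oxidation state 1 gives a d¹⁰ configuration. A d¹⁰ ion has no crystal-field stabilisation preference between square planar and tetrahedral, so four ligands adopt the sterically favoured tetrahedral geometry. → tetrahedral.
For [Pt(PMe3)4]^2+: Ligand charges: trimethylphosphine is neutral. With an overall charge of +2 the platinum centre must be in the +2 oxidation state. Platinum is a group-10 element; Pt(II) is therefore d⁸. A 5d d⁸ ion has a large crystal-field splitting; square planar leaves the high-energy d_{x²−y²} orbital empty and maximises CFSE. → square planar.

[Ag(H2O)4]^+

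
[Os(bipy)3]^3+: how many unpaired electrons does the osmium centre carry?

1 unpaired electron

Summing ligand charges against the +3 overall charge gives an oxidation state of +3 for osmium.
Group 8 minus oxidation state 3 gives a d⁵ configuration.
Counting donor atoms: 3×2,2′-bipyridine (bidentate) → 6 donors. Coordination number = 6.
The spin state decides the count: a 5d ion has a large Δₒ and is invariably low-spin.
An octahedral low-spin d⁵ ion is t₂g⁵e_g⁰, giving 1 unpaired electron.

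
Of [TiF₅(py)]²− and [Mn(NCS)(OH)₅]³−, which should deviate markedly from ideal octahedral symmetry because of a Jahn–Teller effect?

[Mn(NCS)(OH)₅]³−

[TiF₅(py)]²−: Ligand charges: each fluoride is −1; pyridine is neutral. With an overall charge of −2 the titanium centre must be in the +3 oxidation state. Ti sits in group 4, so the d-electron count is 4 − 3 = 1. The d¹ configuration leaves the e_g set evenly filled (or empty) — no strong Jahn–Teller driving force.
[Mn(NCS)(OH)₅]³−: Each isothiocyanate is −1; each hydroxide is −1; balancing the −3 overall charge requires Mn(III). Manganese is a group-7 element; Mn(III) is therefore d⁴. Hydroxide and isothiocyanate are weak-field ligands for a first-row metal, so the complex is high-spin. The t₂g³e_g¹ (high-spin) configuration has an unevenly filled e_g set; the Jahn–Teller theorem predicts a tetragonal distortion (typically axial elongation) to lift the degeneracy.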